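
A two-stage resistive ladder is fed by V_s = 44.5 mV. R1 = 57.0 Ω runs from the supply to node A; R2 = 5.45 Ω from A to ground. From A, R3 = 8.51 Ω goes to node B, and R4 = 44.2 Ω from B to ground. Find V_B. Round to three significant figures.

V_B ≈ 2.98 mV

The second stage (R3 + R4 = 52.71 Ω) loads node A in parallel with R2.
R2 ‖ (R3+R4) = 4.939 Ω.
So V_A = 44.5 × 0.07974 = 3.549 mV.
V_B = V_A × 0.8386 = 2.976 mV.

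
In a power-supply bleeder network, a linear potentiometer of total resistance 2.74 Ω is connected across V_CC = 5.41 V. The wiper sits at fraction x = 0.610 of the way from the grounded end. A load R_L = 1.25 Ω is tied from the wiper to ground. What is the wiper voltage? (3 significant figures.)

V_out ≈ 2.17 V

The pot divides into 1.069 Ω above the wiper and 1.671 Ω below.
(x·R_p) ‖ R_L = 0.7152 Ω.
Loaded-divider output: V_out = 5.41 × 0.4009 = 2.169 V.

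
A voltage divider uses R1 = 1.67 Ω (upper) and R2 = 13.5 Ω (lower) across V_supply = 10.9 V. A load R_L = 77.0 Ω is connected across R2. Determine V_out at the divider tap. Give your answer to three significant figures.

V_out ≈ 9.52 V

First combine the lower leg with the load: R2 ‖ R_L = 11.49 Ω.
Now apply the divider: V_out = 10.9 × 0.8731 = 9.516 V.
(Unloaded it would be 9.70 V; the load pulls it down.)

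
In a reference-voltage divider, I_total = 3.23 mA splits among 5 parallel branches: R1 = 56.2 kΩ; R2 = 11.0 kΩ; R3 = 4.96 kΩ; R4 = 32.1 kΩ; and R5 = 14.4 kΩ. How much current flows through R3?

I ≈ 1.58 mA

Conductances: ΣG = 1/56.2 + 1/11.0 + 1/4.96 + 1/32.1 + 1/14.4 = 0.4109 (1/kΩ).
Current divider: I(R3) = I_total · G_k/ΣG = 3.23 × (0.2016/0.4109) = 3.23 × 0.4906 = 1.585 mA.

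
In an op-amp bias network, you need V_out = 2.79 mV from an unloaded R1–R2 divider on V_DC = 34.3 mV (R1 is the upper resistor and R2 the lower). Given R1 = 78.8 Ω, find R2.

V_out/V_DC = R2/(R1+R2) = 0.08134.
Rearranging, R2 = R1·k/(1−k) = 78.8 × 0.08854 = 6.977 Ω.

R2 ≈ 6.98 Ω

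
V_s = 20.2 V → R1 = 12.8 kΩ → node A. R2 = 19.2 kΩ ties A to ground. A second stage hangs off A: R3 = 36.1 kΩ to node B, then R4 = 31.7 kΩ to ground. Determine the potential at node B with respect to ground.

V_B ≈ 5.09 V

Node A sees R2 in parallel with the series input of stage 2, R3 + R4 = 67.80 kΩ.
Effective lower resistance at A: R2 ‖ 67.80 = 14.96 kΩ.
First divider: V_A = V_s · 14.96/(12.8 + 14.96) = 10.89 V.
Then the unloaded second divider: V_B = V_A × R4/(R3+R4) = 10.89 × 0.4676 = 5.090 V.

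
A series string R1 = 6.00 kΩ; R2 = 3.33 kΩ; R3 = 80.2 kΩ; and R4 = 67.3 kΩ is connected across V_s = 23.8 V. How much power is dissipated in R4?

P ≈ 1.55 mW

The common current is I = 23.8/156.8 = 0.1518 mA.
V(R4) = I·R = 10.21 V; P = V·I = 10.21 × 0.1518 = 1.550 mW.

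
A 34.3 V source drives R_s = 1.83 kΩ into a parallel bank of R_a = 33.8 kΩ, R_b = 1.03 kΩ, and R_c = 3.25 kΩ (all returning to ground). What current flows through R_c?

I ≈ 3.11 mA

Combine the parallel branches: R_p = (1/33.8 + 1/1.03 + 1/3.25)⁻¹ = 0.7644 kΩ.
Node voltage V_A = V_s · R_p/(R_s + R_p) = 34.3 × 0.2946 = 10.11 V.
I(R_c) = V_A / R_c = 10.11/3.25 = 3.110 mA.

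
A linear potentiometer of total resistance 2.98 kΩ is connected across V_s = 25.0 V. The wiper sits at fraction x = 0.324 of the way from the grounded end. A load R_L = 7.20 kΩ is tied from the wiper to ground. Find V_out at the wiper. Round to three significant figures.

V_out ≈ 7.43 V

The pot divides into 2.014 kΩ above the wiper and 0.9655 kΩ below.
Lower segment in parallel with the load: 0.9655 ‖ 7.20 = 0.8514 kΩ.
V_out = 25.0 × 0.8514/(2.014 + 0.8514) = 7.427 V.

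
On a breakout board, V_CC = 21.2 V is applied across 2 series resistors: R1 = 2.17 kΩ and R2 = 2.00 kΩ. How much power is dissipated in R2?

P ≈ 51.7 mW

ΣR = 4.170 kΩ → I = 21.2/4.170 = 5.084 mA.
P(R2) = I²·R2 = (5.084)² × 2.00 = 51.69 mW.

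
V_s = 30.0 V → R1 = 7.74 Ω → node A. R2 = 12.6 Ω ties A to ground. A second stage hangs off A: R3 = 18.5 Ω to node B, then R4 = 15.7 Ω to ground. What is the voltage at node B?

The second stage (R3 + R4 = 34.20 Ω) loads node A in parallel with R2.
Effective lower resistance at A: R2 ‖ 34.20 = 9.208 Ω.
First divider: V_A = V_s · 9.208/(7.74 + 9.208) = 16.30 V.
Stage 2 is unloaded, so V_B = V_A · R4/(R3+R4) = 16.30 × 15.7/34.20 = 7.482 V.

V_B ≈ 7.48 V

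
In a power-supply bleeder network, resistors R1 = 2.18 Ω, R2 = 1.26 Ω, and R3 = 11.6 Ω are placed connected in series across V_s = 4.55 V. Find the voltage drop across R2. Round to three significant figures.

V ≈ 0.381 V

ΣR = 2.18 + 1.26 + 11.6 = 15.04 Ω.
V = V_s · R/ΣR = 4.55 × 0.08378 = 0.3812 V.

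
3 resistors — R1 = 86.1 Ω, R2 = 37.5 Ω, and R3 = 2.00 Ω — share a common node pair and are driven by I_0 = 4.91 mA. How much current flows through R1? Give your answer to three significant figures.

Total conductance ΣG = 1/86.1 + 1/37.5 + 1/2.00 = 0.5383 (units of 1/Ω).
Current divider: I(R1) = I_0 · G_k/ΣG = 4.91 × (0.01161/0.5383) = 4.91 × 0.02158 = 0.1059 mA.

I ≈ 0.106 mA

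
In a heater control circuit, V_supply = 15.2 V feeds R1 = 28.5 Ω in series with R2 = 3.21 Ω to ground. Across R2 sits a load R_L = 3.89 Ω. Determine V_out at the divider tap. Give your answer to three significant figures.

First combine the lower leg with the load: R2 ‖ R_L = 1.759 Ω.
Voltage divider with the loaded lower leg: V_out = 15.2 × 1.759/(28.5 + 1.759) = 15.2 × 0.05812 = 0.8835 V.

V_out ≈ 0.883 V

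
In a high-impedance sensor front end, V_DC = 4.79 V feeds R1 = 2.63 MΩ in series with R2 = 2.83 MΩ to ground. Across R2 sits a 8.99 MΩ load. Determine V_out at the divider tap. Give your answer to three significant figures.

V_out ≈ 2.16 V

The load sits in parallel with R2, giving an effective lower resistance R2' = R2·R_L/(R2+R_L) = 2.152 MΩ.
Voltage divider with the loaded lower leg: V_out = 4.79 × 2.152/(2.63 + 2.152) = 4.79 × 0.4501 = 2.156 V.
(Unloaded it would be 2.48 V; the load pulls it down.)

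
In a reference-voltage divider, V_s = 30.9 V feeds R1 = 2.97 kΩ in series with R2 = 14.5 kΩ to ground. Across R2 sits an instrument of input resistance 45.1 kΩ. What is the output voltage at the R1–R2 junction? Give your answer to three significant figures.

V_out ≈ 24.3 V

The load sits in parallel with R2, giving an effective lower resistance R2' = R2·R_L/(R2+R_L) = 10.97 kΩ.
Then V_out = V_s · R2'/(R1 + R2') = 30.9 × 10.97/13.94 = 24.32 V.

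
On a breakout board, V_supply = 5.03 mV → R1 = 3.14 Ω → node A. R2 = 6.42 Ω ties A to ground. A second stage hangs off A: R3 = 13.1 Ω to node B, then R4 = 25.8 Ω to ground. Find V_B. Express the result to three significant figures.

V_B ≈ 2.13 mV

Node A sees R2 in parallel with the series input of stage 2, R3 + R4 = 38.90 Ω.
Effective lower resistance at A: R2 ‖ 38.90 = 5.511 Ω.
First divider: V_A = V_supply · 5.511/(3.14 + 5.511) = 3.204 mV.
Then the unloaded second divider: V_B = V_A × R4/(R3+R4) = 3.204 × 0.6632 = 2.125 mV.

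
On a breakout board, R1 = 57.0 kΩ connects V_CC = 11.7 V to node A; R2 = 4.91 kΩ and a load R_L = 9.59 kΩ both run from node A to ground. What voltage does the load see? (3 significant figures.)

V_out ≈ 0.631 V

The load sits in parallel with R2, giving an effective lower resistance R2' = R2·R_L/(R2+R_L) = 3.247 kΩ.
Voltage divider with the loaded lower leg: V_out = 11.7 × 3.247/(57.0 + 3.247) = 11.7 × 0.05390 = 0.6306 V.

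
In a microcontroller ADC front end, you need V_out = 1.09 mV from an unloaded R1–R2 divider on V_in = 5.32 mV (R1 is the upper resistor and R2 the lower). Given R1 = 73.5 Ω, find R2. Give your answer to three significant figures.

R2 ≈ 18.9 Ω

The divider ratio is R2/(R1+R2) = 1.09/5.32 = 0.2049.
Rearranging, R2 = R1·k/(1−k) = 73.5 × 0.2577 = 18.94 Ω.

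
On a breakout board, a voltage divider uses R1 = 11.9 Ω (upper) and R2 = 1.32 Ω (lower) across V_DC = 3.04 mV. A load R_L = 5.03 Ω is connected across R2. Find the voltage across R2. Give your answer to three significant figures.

V_out ≈ 0.246 mV

The load sits in parallel with R2, giving an effective lower resistance R2' = R2·R_L/(R2+R_L) = 1.046 Ω.
Then V_out = V_DC · R2'/(R1 + R2') = 3.04 × 1.046/12.95 = 0.2455 mV.
(Unloaded it would be 0.304 mV; the load pulls it down.)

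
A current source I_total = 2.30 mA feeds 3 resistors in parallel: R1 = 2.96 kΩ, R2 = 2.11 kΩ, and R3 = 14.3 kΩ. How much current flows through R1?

I ≈ 0.881 mA

ΣG = 1/2.96 + 1/2.11 + 1/14.3 = 0.8817.
R1 takes the fraction G_k/ΣG = 0.3378/0.8817 = 0.3832, so I = 2.30 × 0.3832 = 0.8813 mA.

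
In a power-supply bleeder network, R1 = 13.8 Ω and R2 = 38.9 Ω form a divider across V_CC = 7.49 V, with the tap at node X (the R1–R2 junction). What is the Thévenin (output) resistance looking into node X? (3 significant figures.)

R_th ≈ 10.2 Ω

Looking into X with the source shorted: R_th = R1·R2/(R1+R2) = 13.80 × 38.9/52.70 = 10.19 Ω.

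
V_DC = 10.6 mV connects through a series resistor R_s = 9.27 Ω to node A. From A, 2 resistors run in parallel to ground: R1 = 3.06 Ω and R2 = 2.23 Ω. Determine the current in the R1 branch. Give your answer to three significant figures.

I ≈ 0.423 mA

Equivalent of the parallel group: R_p = 1.290 Ω.
V_A = 10.6 × 1.290/10.56 = 1.295 mV.
I(R1) = V_A / R1 = 1.295/3.06 = 0.4231 mA.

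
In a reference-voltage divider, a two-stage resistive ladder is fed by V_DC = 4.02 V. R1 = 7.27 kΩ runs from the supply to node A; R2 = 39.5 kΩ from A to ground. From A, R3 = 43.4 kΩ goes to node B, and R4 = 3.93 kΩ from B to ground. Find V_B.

V_B ≈ 0.250 V

Looking into the second stage from A: R3 + R4 = 47.33 kΩ appears in parallel with R2.
R2 ‖ (R3+R4) = 21.53 kΩ.
So V_A = 4.02 × 0.7476 = 3.005 V.
V_B = V_A × 0.08303 = 0.2495 V.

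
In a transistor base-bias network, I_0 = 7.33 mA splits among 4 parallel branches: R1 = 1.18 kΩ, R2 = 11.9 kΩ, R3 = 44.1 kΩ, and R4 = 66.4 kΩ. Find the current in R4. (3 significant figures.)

I ≈ 0.114 mA

ΣG = 1/1.18 + 1/11.9 + 1/44.1 + 1/66.4 = 0.9692.
Current divider: I(R4) = I_0 · G_k/ΣG = 7.33 × (0.01506/0.9692) = 7.33 × 0.01554 = 0.1139 mA.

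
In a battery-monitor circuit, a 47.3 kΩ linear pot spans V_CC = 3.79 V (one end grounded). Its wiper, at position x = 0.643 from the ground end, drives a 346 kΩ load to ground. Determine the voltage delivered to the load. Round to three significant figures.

Split the track: R_lower = x·R_p = 30.41 kΩ, R_upper = (1−x)·R_p = 16.89 kΩ.
Lower segment in parallel with the load: 30.41 ‖ 346 = 27.96 kΩ.
Loaded-divider output: V_out = 3.79 × 0.6234 = 2.363 V.

V_out ≈ 2.36 V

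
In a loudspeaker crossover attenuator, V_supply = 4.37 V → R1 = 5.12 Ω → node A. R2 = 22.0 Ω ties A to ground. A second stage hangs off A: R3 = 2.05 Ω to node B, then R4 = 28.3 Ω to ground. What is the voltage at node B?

Looking into the second stage from A: R3 + R4 = 30.35 Ω appears in parallel with R2.
Effective lower resistance at A: R2 ‖ 30.35 = 12.75 Ω.
V_A = 4.37 × 12.75/(5.12 + 12.75) = 3.118 V.
Stage 2 is unloaded, so V_B = V_A · R4/(R3+R4) = 3.118 × 28.3/30.35 = 2.908 V.

V_B ≈ 2.91 V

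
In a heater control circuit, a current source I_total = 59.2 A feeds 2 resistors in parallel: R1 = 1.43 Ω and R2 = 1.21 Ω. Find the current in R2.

Two-branch current divider: I_k = I_total · R_other/(R_1 + R_2).
So I = 59.2 × 1.43/2.640 = 32.07 A.

I ≈ 32.1 A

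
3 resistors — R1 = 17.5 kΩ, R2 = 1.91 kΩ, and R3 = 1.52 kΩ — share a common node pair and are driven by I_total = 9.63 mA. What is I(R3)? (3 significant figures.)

Total conductance ΣG = 1/17.5 + 1/1.91 + 1/1.52 = 1.239 (units of 1/kΩ).
Current divider: I(R3) = I_total · G_k/ΣG = 9.63 × (0.6579/1.239) = 9.63 × 0.5312 = 5.115 mA.

I ≈ 5.12 mA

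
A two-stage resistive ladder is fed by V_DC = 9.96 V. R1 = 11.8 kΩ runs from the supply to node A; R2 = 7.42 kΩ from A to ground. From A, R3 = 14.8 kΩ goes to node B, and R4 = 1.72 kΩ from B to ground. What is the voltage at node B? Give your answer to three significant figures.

V_B ≈ 0.314 V

Node A sees R2 in parallel with the series input of stage 2, R3 + R4 = 16.52 kΩ.
R2 ‖ (R3+R4) = 5.120 kΩ.
So V_A = 9.96 × 0.3026 = 3.014 V.
Then the unloaded second divider: V_B = V_A × R4/(R3+R4) = 3.014 × 0.1041 = 0.3138 V.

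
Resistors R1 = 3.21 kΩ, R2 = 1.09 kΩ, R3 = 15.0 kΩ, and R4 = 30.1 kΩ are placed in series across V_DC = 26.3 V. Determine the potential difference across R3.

V ≈ 7.99 V

Series total: ΣR = 3.21 + 1.09 + 15.0 + 30.1 = 49.40 kΩ.
V = V_DC · R/ΣR = 26.3 × 0.3036 = 7.986 V.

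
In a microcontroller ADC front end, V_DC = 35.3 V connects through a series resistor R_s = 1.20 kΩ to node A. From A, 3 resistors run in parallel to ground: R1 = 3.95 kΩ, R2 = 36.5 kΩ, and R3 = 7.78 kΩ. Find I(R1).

I ≈ 5.99 mA

Parallel bank: R_p = 1/(1/3.95 + 1/36.5 + 1/7.78) = 2.444 kΩ.
V_A = 35.3 × 2.444/3.644 = 23.68 V.
Branch current I = V_A/R1 = 23.68/3.95 = 5.994 mA.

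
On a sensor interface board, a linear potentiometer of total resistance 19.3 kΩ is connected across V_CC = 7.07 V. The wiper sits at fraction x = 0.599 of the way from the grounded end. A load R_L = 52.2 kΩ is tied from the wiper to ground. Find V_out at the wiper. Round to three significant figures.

V_out ≈ 3.89 V

Split the track: R_lower = x·R_p = 11.56 kΩ, R_upper = (1−x)·R_p = 7.739 kΩ.
Lower segment in parallel with the load: 11.56 ‖ 52.2 = 9.465 kΩ.
Loaded-divider output: V_out = 7.07 × 0.5501 = 3.890 V.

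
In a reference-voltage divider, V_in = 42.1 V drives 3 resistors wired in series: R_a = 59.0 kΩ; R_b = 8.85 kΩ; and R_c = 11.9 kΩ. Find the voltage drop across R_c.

ΣR = 59.0 + 8.85 + 11.9 = 79.75 kΩ.
By the voltage-divider rule, V = 42.1 × 11.90/79.75 = 6.282 V.

V ≈ 6.28 V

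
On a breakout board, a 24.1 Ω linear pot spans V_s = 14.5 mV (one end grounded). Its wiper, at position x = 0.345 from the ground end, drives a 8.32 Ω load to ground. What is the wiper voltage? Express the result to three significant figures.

The pot divides into 15.79 Ω above the wiper and 8.315 Ω below.
(x·R_p) ‖ R_L = 4.159 Ω.
Then V_out = V_s · 4.159/(15.79 + 4.159) = 3.023 mV.

V_out ≈ 3.02 mV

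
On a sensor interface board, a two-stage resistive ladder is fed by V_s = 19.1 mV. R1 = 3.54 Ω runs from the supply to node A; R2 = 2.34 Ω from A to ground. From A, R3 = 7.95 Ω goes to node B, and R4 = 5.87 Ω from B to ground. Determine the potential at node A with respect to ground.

The second stage (R3 + R4 = 13.82 Ω) loads node A in parallel with R2.
R2 ‖ (R3+R4) = 2.001 Ω.
First divider: V_A = V_s · 2.001/(3.54 + 2.001) = 6.898 mV.

V_A ≈ 6.90 mV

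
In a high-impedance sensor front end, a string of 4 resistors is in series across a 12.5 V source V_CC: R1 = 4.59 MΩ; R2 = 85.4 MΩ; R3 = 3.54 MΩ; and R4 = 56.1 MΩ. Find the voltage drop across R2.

Total series resistance ΣR = 4.59 + 85.4 + 3.54 + 56.1 = 149.6 MΩ.
Voltage divider: V = V_CC · (85.40 / 149.6) = 12.5 × 0.5707 = 7.134 V.

V ≈ 7.13 V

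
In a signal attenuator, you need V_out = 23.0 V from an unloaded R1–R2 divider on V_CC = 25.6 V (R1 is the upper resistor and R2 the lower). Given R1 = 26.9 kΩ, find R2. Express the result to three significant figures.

V_out/V_CC = R2/(R1+R2) = 0.8984.
Rearranging, R2 = R1·k/(1−k) = 26.9 × 8.846 = 238.0 kΩ.

R2 ≈ 238 kΩ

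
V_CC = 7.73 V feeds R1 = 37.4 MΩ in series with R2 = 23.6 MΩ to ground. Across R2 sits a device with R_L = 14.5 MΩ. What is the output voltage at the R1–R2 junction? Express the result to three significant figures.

The load sits in parallel with R2, giving an effective lower resistance R2' = R2·R_L/(R2+R_L) = 8.982 MΩ.
Voltage divider with the loaded lower leg: V_out = 7.73 × 8.982/(37.4 + 8.982) = 7.73 × 0.1936 = 1.497 V.

V_out ≈ 1.50 V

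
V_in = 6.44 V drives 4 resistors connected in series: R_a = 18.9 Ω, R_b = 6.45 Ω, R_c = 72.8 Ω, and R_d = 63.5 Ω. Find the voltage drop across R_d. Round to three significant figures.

V ≈ 2.53 V

Series total: ΣR = 18.9 + 6.45 + 72.8 + 63.5 = 161.7 Ω.
V = V_in · R/ΣR = 6.44 × 0.3928 = 2.530 V.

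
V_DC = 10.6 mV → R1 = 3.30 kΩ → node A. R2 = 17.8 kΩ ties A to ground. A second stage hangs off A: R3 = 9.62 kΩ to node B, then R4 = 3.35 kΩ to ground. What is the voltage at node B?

V_B ≈ 1.90 mV

Node A sees R2 in parallel with the series input of stage 2, R3 + R4 = 12.97 kΩ.
R2 ‖ (R3+R4) = 7.503 kΩ.
So V_A = 10.6 × 0.6945 = 7.362 mV.
V_B = V_A × 0.2583 = 1.902 mV.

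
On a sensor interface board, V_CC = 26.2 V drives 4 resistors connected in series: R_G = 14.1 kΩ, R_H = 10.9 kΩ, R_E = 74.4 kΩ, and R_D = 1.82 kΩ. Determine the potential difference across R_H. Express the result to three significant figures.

Total series resistance ΣR = 14.1 + 10.9 + 74.4 + 1.82 = 101.2 kΩ.
Voltage divider: V = V_CC · (10.90 / 101.2) = 26.2 × 0.1077 = 2.821 V.

V ≈ 2.82 V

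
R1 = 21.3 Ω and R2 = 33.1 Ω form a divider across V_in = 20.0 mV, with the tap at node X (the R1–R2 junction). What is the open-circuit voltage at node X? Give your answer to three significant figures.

V_th ≈ 12.2 mV

Open-circuit (no load on X): V_th = V_in · R2/(R1 + R2) = 20.0 × 33.1/(21.30 + 33.1) = 12.17 mV.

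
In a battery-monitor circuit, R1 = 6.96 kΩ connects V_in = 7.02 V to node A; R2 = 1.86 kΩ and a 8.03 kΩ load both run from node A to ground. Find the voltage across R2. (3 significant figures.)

V_out ≈ 1.25 V

First combine the lower leg with the load: R2 ‖ R_L = 1.510 kΩ.
Then V_out = V_in · R2'/(R1 + R2') = 7.02 × 1.510/8.470 = 1.252 V.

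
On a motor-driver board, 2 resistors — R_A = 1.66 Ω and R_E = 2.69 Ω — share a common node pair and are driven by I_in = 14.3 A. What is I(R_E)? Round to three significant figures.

Two-branch current divider: I_k = I_in · R_other/(R_1 + R_2).
So I = 14.3 × 1.66/4.350 = 5.457 A.

I ≈ 5.46 A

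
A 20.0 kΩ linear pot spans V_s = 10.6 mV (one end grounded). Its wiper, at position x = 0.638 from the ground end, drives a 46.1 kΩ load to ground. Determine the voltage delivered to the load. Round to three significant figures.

Lower segment x·R_p = 12.76 kΩ; upper segment (1−x)·R_p = 7.240 kΩ.
Lower segment in parallel with the load: 12.76 ‖ 46.1 = 9.994 kΩ.
V_out = 10.6 × 9.994/(7.240 + 9.994) = 6.147 mV.

V_out ≈ 6.15 mV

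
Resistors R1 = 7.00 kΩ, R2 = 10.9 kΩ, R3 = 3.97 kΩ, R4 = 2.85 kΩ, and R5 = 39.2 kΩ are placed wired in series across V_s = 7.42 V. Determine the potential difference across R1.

ΣR = 7.00 + 10.9 + 3.97 + 2.85 + 39.2 = 63.92 kΩ.
Voltage divider: V = V_s · (7.000 / 63.92) = 7.42 × 0.1095 = 0.8126 V.

V ≈ 0.813 V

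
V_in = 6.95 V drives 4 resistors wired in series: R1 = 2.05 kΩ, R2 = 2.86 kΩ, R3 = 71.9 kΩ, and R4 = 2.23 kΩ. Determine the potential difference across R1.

ΣR = 2.05 + 2.86 + 71.9 + 2.23 = 79.04 kΩ.
Voltage divider: V = V_in · (2.050 / 79.04) = 6.95 × 0.02594 = 0.1803 V.

V ≈ 0.180 V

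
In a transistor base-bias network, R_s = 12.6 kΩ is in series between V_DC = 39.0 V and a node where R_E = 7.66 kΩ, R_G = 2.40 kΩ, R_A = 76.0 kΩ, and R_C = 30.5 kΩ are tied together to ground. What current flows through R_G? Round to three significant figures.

I ≈ 1.92 mA

Combine the parallel branches: R_p = (1/7.66 + 1/2.40 + 1/76.0 + 1/30.5)⁻¹ = 1.686 kΩ.
V_A by voltage divider: V_A = 39.0 × 1.686/(12.6 + 1.686) = 4.602 V.
I(R_G) = V_A / R_G = 4.602/2.40 = 1.918 mA.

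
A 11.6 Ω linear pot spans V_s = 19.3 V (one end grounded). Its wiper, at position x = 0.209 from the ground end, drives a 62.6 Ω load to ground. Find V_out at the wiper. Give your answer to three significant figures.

The pot divides into 9.176 Ω above the wiper and 2.424 Ω below.
R_L loads the lower segment: effective lower R = 2.334 Ω.
V_out = 19.3 × 2.334/(9.176 + 2.334) = 3.914 V.

V_out ≈ 3.91 V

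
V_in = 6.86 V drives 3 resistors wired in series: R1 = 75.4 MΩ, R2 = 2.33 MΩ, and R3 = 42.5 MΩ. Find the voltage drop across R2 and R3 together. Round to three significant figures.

V ≈ 2.56 V

Series total: ΣR = 75.4 + 2.33 + 42.5 = 120.2 MΩ.
R_{R2..R3} = 2.33 + 42.5 = 44.83 MΩ.
V = V_in · R/ΣR = 6.86 × 0.3729 = 2.558 V.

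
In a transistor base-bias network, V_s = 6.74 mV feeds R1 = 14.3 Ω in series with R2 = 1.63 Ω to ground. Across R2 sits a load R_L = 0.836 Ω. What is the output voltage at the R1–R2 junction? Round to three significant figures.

V_out ≈ 0.251 mV

The load sits in parallel with R2, giving an effective lower resistance R2' = R2·R_L/(R2+R_L) = 0.5526 Ω.
Now apply the divider: V_out = 6.74 × 0.03720 = 0.2508 mV.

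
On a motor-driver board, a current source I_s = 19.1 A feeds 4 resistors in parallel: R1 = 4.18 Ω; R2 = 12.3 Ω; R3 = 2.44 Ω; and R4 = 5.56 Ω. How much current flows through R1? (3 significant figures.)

I ≈ 5.02 A

ΣG = 1/4.18 + 1/12.3 + 1/2.44 + 1/5.56 = 0.9102.
By the current-divider rule, I = I_s · G_k/ΣG = 19.1 × 0.2628 = 5.020 A.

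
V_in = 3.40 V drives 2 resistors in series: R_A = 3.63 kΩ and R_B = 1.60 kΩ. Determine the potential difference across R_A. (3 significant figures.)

Total series resistance ΣR = 3.63 + 1.60 = 5.230 kΩ.
By the voltage-divider rule, V = 3.40 × 3.630/5.230 = 2.360 V.

V ≈ 2.36 V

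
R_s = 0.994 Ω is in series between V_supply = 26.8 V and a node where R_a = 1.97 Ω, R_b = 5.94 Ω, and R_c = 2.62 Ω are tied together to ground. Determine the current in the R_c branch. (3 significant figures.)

Combine the parallel branches: R_p = (1/1.97 + 1/5.94 + 1/2.62)⁻¹ = 0.9455 Ω.
V_A = 26.8 × 0.9455/1.939 = 13.06 V.
Branch current I = V_A/R_c = 13.06/2.62 = 4.987 A.
(Equivalently: I_total = 13.82 A, then current-divider fraction G_k/ΣG = 0.3609.)

I ≈ 4.99 A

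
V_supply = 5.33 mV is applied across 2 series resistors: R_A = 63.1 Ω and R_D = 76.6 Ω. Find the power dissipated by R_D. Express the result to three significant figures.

P ≈ 0.112 µW

The common current is I = 5.33/139.7 = 0.03815 mA.
P = I²R = 0.001456 × 76.6 = 0.1115 µW.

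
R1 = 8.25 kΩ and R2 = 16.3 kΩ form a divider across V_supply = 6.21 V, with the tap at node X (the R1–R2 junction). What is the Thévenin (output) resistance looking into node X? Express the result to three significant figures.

Looking into X with the source shorted: R_th = R1·R2/(R1+R2) = 8.250 × 16.3/24.55 = 5.478 kΩ.

R_th ≈ 5.48 kΩ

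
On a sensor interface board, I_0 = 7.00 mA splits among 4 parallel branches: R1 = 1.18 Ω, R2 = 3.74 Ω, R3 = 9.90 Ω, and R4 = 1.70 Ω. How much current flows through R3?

I ≈ 0.392 mA

ΣG = 1/1.18 + 1/3.74 + 1/9.90 + 1/1.70 = 1.804.
By the current-divider rule, I = I_0 · G_k/ΣG = 7.00 × 0.05599 = 0.3919 mA.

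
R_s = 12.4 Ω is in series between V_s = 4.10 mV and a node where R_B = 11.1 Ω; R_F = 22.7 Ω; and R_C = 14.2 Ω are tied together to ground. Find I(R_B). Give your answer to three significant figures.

I ≈ 0.104 mA

Combine the parallel branches: R_p = (1/11.1 + 1/22.7 + 1/14.2)⁻¹ = 4.888 Ω.
Node voltage V_A = V_s · R_p/(R_s + R_p) = 4.10 × 0.2828 = 1.159 mV.
I(R_B) = V_A / R_B = 1.159/11.1 = 0.1044 mA.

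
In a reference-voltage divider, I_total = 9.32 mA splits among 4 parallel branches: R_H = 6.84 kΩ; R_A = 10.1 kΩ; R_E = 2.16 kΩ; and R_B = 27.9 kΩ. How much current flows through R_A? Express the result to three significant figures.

Conductances: ΣG = 1/6.84 + 1/10.1 + 1/2.16 + 1/27.9 = 0.7440 (1/kΩ).
By the current-divider rule, I = I_total · G_k/ΣG = 9.32 × 0.1331 = 1.240 mA.

I ≈ 1.24 mA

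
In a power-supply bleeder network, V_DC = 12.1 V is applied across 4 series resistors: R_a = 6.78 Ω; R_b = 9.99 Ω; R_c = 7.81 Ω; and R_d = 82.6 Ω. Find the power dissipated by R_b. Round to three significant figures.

ΣR = 107.2 Ω → I = 12.1/107.2 = 0.1129 A.
P(R_b) = I²·R_b = (0.1129)² × 9.99 = 0.1273 W.

P ≈ 0.127 W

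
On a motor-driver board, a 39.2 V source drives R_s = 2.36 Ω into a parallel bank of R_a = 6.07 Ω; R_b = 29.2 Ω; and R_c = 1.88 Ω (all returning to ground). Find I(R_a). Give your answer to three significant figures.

Combine the parallel branches: R_p = (1/6.07 + 1/29.2 + 1/1.88)⁻¹ = 1.368 Ω.
V_A by voltage divider: V_A = 39.2 × 1.368/(2.36 + 1.368) = 14.39 V.
Branch current I = V_A/R_a = 14.39/6.07 = 2.370 A.

I ≈ 2.37 A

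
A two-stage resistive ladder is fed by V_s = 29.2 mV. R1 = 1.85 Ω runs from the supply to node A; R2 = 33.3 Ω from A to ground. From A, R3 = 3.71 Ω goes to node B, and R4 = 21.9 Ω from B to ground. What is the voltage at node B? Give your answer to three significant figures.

V_B ≈ 22.1 mV

Looking into the second stage from A: R3 + R4 = 25.61 Ω appears in parallel with R2.
Effective lower resistance at A: R2 ‖ 25.61 = 14.48 Ω.
So V_A = 29.2 × 0.8867 = 25.89 mV.
Stage 2 is unloaded, so V_B = V_A · R4/(R3+R4) = 25.89 × 21.9/25.61 = 22.14 mV.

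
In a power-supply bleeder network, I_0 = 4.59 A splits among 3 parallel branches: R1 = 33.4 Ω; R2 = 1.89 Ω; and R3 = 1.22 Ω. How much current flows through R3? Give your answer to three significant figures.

Conductances: ΣG = 1/33.4 + 1/1.89 + 1/1.22 = 1.379 (1/Ω).
R3 takes the fraction G_k/ΣG = 0.8197/1.379 = 0.5945, so I = 4.59 × 0.5945 = 2.729 A.

I ≈ 2.73 A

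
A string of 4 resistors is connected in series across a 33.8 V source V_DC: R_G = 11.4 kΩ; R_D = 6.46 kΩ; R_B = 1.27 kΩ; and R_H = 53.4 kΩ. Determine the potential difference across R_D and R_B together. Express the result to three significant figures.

Series total: ΣR = 11.4 + 6.46 + 1.27 + 53.4 = 72.53 kΩ.
R_{R_D..R_B} = 6.46 + 1.27 = 7.730 kΩ.
Voltage divider: V = V_DC · (7.730 / 72.53) = 33.8 × 0.1066 = 3.602 V.

V ≈ 3.60 V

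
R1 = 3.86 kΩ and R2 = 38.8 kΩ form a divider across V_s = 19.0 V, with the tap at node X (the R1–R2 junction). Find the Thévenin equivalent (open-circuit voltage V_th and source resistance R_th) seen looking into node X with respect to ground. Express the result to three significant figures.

V_th ≈ 17.3 V, R_th ≈ 3.51 kΩ

V_th is the unloaded tap voltage: V_s · R2/(R1+R2) = 19.0 × 0.9095 = 17.28 V.
Zeroing V_s shorts the top of R1 to ground, so R_th = R1 ‖ R2 = 3.511 kΩ.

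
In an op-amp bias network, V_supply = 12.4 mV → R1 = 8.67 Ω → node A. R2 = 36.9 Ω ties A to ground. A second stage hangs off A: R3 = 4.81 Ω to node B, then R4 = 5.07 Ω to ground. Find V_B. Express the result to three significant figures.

V_B ≈ 3.01 mV

Looking into the second stage from A: R3 + R4 = 9.880 Ω appears in parallel with R2.
R2 ‖ (R3+R4) = 7.793 Ω.
So V_A = 12.4 × 0.4734 = 5.870 mV.
Then the unloaded second divider: V_B = V_A × R4/(R3+R4) = 5.870 × 0.5132 = 3.012 mV.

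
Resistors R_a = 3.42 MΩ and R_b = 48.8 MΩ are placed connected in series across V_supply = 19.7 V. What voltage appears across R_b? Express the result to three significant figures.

ΣR = 3.42 + 48.8 = 52.22 MΩ.
Voltage divider: V = V_supply · (48.80 / 52.22) = 19.7 × 0.9345 = 18.41 V.

V ≈ 18.4 V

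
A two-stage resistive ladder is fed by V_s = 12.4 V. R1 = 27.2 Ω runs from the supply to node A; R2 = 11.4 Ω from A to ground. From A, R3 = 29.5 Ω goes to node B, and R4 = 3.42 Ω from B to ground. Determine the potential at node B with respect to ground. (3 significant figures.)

V_B ≈ 0.306 V

Node A sees R2 in parallel with the series input of stage 2, R3 + R4 = 32.92 Ω.
Effective lower resistance at A: R2 ‖ 32.92 = 8.468 Ω.
So V_A = 12.4 × 0.2374 = 2.944 V.
Stage 2 is unloaded, so V_B = V_A · R4/(R3+R4) = 2.944 × 3.42/32.92 = 0.3058 V.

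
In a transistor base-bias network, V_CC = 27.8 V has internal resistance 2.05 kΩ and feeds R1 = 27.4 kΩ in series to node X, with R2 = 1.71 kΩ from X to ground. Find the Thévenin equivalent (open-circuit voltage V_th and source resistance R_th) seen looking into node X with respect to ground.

R1' = 2.05 + 27.4 = 29.45 kΩ (source resistance + R1).
With X open, the divider is unloaded: V_th = 27.8 × 1.71/31.16 = 1.526 V.
Looking into X with the source shorted: R_th = R1'·R2/(R1'+R2) = 29.45 × 1.71/31.16 = 1.616 kΩ.

V_th ≈ 1.53 V, R_th ≈ 1.62 kΩ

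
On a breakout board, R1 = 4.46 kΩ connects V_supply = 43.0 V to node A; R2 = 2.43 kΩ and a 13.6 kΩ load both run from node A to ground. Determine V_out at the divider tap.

The load sits in parallel with R2, giving an effective lower resistance R2' = R2·R_L/(R2+R_L) = 2.062 kΩ.
Then V_out = V_supply · R2'/(R1 + R2') = 43.0 × 2.062/6.522 = 13.59 V.

V_out ≈ 13.6 V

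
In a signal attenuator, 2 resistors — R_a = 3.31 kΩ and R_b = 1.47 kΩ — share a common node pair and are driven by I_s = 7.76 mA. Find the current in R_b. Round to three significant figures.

I ≈ 5.37 mA

Two-branch current divider: I_k = I_s · R_other/(R_1 + R_2).
So I = 7.76 × 3.31/4.780 = 5.374 mA.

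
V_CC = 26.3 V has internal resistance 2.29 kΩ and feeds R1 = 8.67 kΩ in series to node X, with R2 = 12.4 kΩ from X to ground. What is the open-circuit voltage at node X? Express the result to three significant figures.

V_th ≈ 14.0 V

R1' = 2.29 + 8.67 = 10.96 kΩ (source resistance + R1).
V_th is the unloaded tap voltage: V_CC · R2/(R1'+R2) = 26.3 × 0.5308 = 13.96 V.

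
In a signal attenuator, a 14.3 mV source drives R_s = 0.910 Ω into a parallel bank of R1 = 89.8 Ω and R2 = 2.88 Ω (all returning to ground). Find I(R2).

I ≈ 3.74 mA

Equivalent of the parallel group: R_p = 2.791 Ω.
Node voltage V_A = V_CC · R_p/(R_s + R_p) = 14.3 × 0.7541 = 10.78 mV.
I(R2) = V_A / R2 = 10.78/2.88 = 3.744 mA.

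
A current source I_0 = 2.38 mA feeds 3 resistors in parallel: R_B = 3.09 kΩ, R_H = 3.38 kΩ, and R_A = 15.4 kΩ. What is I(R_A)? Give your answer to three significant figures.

I ≈ 0.226 mA

ΣG = 1/3.09 + 1/3.38 + 1/15.4 = 0.6844.
Current divider: I(R_A) = I_0 · G_k/ΣG = 2.38 × (0.06494/0.6844) = 2.38 × 0.09488 = 0.2258 mA.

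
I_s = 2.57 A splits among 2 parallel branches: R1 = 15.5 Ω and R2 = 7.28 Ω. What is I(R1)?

I ≈ 0.821 A

For two parallel branches, I_k = I_s · (other R)/(sum of R).
So I = 2.57 × 7.28/22.78 = 0.8213 A.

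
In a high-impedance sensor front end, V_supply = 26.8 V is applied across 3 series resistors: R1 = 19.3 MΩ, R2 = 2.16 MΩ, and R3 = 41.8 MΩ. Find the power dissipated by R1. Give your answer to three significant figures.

ΣR = 63.26 MΩ → I = 26.8/63.26 = 0.4236 µA.
V(R1) = I·R = 8.176 V; P = V·I = 8.176 × 0.4236 = 3.464 µW.

P ≈ 3.46 µW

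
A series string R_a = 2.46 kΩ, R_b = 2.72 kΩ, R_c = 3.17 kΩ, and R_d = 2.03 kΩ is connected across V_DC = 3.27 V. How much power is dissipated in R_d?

Series current I = V_DC/ΣR = 3.27/10.38 = 0.3150 mA.
P(R_d) = I²·R_d = (0.3150)² × 2.03 = 0.2015 mW.

P ≈ 0.201 mW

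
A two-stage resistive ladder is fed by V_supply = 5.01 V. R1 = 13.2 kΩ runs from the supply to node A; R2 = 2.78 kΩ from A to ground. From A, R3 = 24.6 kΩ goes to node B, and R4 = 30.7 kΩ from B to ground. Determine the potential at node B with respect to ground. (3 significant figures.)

Node A sees R2 in parallel with the series input of stage 2, R3 + R4 = 55.30 kΩ.
Effective lower resistance at A: R2 ‖ 55.30 = 2.647 kΩ.
First divider: V_A = V_supply · 2.647/(13.2 + 2.647) = 0.8368 V.
Stage 2 is unloaded, so V_B = V_A · R4/(R3+R4) = 0.8368 × 30.7/55.30 = 0.4646 V.

V_B ≈ 0.465 V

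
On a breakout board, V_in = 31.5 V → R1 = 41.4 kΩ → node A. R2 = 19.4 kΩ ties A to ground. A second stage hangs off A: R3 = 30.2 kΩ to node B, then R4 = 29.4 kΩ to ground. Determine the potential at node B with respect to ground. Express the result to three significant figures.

Node A sees R2 in parallel with the series input of stage 2, R3 + R4 = 59.60 kΩ.
R2 ‖ (R3+R4) = 14.64 kΩ.
First divider: V_A = V_in · 14.64/(41.4 + 14.64) = 8.227 V.
V_B = V_A × 0.4933 = 4.059 V.

V_B ≈ 4.06 V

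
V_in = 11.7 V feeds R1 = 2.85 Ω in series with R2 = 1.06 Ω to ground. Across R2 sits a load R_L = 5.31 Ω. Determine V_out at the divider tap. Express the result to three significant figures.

The load sits in parallel with R2, giving an effective lower resistance R2' = R2·R_L/(R2+R_L) = 0.8836 Ω.
Voltage divider with the loaded lower leg: V_out = 11.7 × 0.8836/(2.85 + 0.8836) = 11.7 × 0.2367 = 2.769 V.

V_out ≈ 2.77 V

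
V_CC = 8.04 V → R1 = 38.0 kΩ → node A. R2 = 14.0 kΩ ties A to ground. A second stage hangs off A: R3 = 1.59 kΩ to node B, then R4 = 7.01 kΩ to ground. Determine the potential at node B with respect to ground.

Looking into the second stage from A: R3 + R4 = 8.600 kΩ appears in parallel with R2.
R2 ‖ (R3+R4) = 5.327 kΩ.
V_A = 8.04 × 5.327/(38.0 + 5.327) = 0.9886 V.
Then the unloaded second divider: V_B = V_A × R4/(R3+R4) = 0.9886 × 0.8151 = 0.8058 V.

V_B ≈ 0.806 V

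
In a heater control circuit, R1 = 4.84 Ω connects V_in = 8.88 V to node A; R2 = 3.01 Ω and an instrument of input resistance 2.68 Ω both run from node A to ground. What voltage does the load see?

First combine the lower leg with the load: R2 ‖ R_L = 1.418 Ω.
Now apply the divider: V_out = 8.88 × 0.2266 = 2.012 V.

V_out ≈ 2.01 V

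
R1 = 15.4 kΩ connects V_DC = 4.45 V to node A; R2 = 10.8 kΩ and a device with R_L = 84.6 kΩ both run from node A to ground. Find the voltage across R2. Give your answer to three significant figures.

V_out ≈ 1.71 V

R2 ‖ R_L = (10.8 × 84.6)/(10.8 + 84.6) = 9.577 kΩ.
Voltage divider with the loaded lower leg: V_out = 4.45 × 9.577/(15.4 + 9.577) = 4.45 × 0.3834 = 1.706 V.
(Unloaded it would be 1.83 V; the load pulls it down.)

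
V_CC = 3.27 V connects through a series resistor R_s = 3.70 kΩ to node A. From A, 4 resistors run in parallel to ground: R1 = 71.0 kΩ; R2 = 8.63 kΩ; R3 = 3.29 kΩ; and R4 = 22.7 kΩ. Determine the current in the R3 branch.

I ≈ 0.359 mA

Combine the parallel branches: R_p = (1/71.0 + 1/8.63 + 1/3.29 + 1/22.7)⁻¹ = 2.092 kΩ.
V_A by voltage divider: V_A = 3.27 × 2.092/(3.70 + 2.092) = 1.181 V.
I(R3) = V_A / R3 = 1.181/3.29 = 0.3590 mA.
(Check via current divider: I_total = 0.5646 mA; share G_k/ΣG = 0.6359 → same result.)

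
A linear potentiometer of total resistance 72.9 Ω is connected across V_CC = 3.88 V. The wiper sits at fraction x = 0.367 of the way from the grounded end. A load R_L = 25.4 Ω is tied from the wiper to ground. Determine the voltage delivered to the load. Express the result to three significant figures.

Lower segment x·R_p = 26.75 Ω; upper segment (1−x)·R_p = 46.15 Ω.
(x·R_p) ‖ R_L = 13.03 Ω.
Then V_out = V_CC · 13.03/(46.15 + 13.03) = 0.8543 V.

V_out ≈ 0.854 V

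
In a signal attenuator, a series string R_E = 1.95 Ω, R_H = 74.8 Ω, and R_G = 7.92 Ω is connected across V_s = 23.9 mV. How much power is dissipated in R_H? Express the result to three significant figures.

Series current I = V_s/ΣR = 23.9/84.67 = 0.2823 mA.
P = I²R = 0.07968 × 74.8 = 5.960 µW.

P ≈ 5.96 µW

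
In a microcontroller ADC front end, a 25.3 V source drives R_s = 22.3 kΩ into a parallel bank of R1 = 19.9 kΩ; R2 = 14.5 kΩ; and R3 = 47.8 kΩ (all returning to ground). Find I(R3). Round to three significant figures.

I ≈ 0.128 mA

Combine the parallel branches: R_p = (1/19.9 + 1/14.5 + 1/47.8)⁻¹ = 7.136 kΩ.
V_A by voltage divider: V_A = 25.3 × 7.136/(22.3 + 7.136) = 6.133 V.
I(R3) = V_A / R3 = 6.133/47.8 = 0.1283 mA.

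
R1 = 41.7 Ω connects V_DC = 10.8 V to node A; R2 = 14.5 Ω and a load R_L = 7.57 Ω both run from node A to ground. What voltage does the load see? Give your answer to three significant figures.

R2 ‖ R_L = (14.5 × 7.57)/(14.5 + 7.57) = 4.973 Ω.
Now apply the divider: V_out = 10.8 × 0.1066 = 1.151 V.
(Unloaded it would be 2.79 V; the load pulls it down.)

V_out ≈ 1.15 V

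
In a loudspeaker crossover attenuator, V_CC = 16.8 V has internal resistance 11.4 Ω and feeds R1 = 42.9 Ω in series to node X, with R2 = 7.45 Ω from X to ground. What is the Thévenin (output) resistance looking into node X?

R_th ≈ 6.55 Ω

R1' = 11.4 + 42.9 = 54.30 Ω (source resistance + R1).
With V_CC suppressed (replaced by a short), R_th = R1' ‖ R2 = (54.30 × 7.45)/(54.30 + 7.45) = 6.551 Ω.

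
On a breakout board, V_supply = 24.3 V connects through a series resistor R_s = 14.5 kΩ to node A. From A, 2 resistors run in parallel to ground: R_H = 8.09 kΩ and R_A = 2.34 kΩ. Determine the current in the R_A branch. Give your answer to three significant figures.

I ≈ 1.16 mA

Equivalent of the parallel group: R_p = 1.815 kΩ.
V_A = 24.3 × 1.815/16.32 = 2.703 V.
Branch current I = V_A/R_A = 2.703/2.34 = 1.155 mA.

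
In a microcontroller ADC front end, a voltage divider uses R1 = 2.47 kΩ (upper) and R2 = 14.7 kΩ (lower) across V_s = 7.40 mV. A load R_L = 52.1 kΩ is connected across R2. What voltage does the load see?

The load sits in parallel with R2, giving an effective lower resistance R2' = R2·R_L/(R2+R_L) = 11.47 kΩ.
Then V_out = V_s · R2'/(R1 + R2') = 7.40 × 11.47/13.94 = 6.088 mV.

V_out ≈ 6.09 mV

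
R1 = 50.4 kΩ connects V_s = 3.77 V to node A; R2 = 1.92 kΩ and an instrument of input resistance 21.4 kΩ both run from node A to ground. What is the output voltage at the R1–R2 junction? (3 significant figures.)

V_out ≈ 0.127 V

R2 ‖ R_L = (1.92 × 21.4)/(1.92 + 21.4) = 1.762 kΩ.
Then V_out = V_s · R2'/(R1 + R2') = 3.77 × 1.762/52.16 = 0.1273 V.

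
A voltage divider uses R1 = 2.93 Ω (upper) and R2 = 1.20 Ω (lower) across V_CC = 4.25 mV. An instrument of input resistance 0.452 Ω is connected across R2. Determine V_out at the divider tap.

V_out ≈ 0.428 mV

First combine the lower leg with the load: R2 ‖ R_L = 0.3283 Ω.
Voltage divider with the loaded lower leg: V_out = 4.25 × 0.3283/(2.93 + 0.3283) = 4.25 × 0.1008 = 0.4283 mV.
(Unloaded it would be 1.23 mV; the load pulls it down.)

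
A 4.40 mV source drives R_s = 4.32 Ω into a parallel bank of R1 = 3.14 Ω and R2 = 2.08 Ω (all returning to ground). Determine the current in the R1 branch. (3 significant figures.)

I ≈ 0.315 mA

Combine the parallel branches: R_p = (1/3.14 + 1/2.08)⁻¹ = 1.251 Ω.
V_A = 4.40 × 1.251/5.571 = 0.9882 mV.
I(R1) = V_A / R1 = 0.9882/3.14 = 0.3147 mA.
(Check via current divider: I_total = 0.7898 mA; share G_k/ΣG = 0.3985 → same result.)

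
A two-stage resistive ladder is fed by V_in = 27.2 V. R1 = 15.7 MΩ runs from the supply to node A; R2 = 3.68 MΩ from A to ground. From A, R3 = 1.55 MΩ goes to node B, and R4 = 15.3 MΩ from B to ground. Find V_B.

Looking into the second stage from A: R3 + R4 = 16.85 MΩ appears in parallel with R2.
R2 ‖ (R3+R4) = 3.020 MΩ.
First divider: V_A = V_in · 3.020/(15.7 + 3.020) = 4.388 V.
Stage 2 is unloaded, so V_B = V_A · R4/(R3+R4) = 4.388 × 15.3/16.85 = 3.985 V.

V_B ≈ 3.98 V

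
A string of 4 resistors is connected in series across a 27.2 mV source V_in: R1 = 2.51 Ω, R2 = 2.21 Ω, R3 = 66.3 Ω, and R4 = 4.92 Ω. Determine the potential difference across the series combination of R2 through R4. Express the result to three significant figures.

ΣR = 2.51 + 2.21 + 66.3 + 4.92 = 75.94 Ω.
R_{R2..R4} = 2.21 + 66.3 + 4.92 = 73.43 Ω.
By the voltage-divider rule, V = 27.2 × 73.43/75.94 = 26.30 mV.

V ≈ 26.3 mV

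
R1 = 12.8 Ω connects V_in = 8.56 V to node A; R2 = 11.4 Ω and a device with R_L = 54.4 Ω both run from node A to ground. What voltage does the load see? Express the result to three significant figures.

V_out ≈ 3.63 V

R2 ‖ R_L = (11.4 × 54.4)/(11.4 + 54.4) = 9.425 Ω.
Now apply the divider: V_out = 8.56 × 0.4241 = 3.630 V.
(Unloaded it would be 4.03 V; the load pulls it down.)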